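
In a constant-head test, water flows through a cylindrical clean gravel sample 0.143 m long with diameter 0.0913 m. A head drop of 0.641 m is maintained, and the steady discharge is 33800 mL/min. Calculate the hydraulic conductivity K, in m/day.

Cross-sectional area A = π·(d/2)² = π × (0.0913/2)² = 0.006547 m².
Convert discharge: 33800 mL/min = 0.0005633 m³/s.
Darcy's law rearranged: K = Q·L / (A·Δh) = 0.0005633 × 0.143 / (0.006547 × 0.641) = 0.01920 m/s = 1659 m/day.

1660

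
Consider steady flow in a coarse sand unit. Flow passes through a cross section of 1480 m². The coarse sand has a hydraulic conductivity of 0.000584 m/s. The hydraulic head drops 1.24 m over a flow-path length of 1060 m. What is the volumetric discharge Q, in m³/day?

Convert K: 0.000584 m/s × 86400 = 50.46 m/day.
Hydraulic gradient i = Δh / L = 1.24 / 1060 = 0.001170.
Darcy's law: Q = K · A · i = 50.46 × 1480 × 0.001170 = 87.36 m³/day.

87.4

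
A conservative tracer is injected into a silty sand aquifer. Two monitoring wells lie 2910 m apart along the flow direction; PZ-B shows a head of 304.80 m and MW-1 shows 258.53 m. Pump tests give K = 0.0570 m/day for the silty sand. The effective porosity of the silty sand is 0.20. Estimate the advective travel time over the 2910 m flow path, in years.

1760

Hydraulic gradient i = (304.80 − 258.53) / 2910 = 46.27 / 2910 = 0.01590.
Darcy flux q = K · i = 0.05700 × 0.01590 = 0.0009063 m/day.
Seepage velocity v = q / n_e = 0.0009063 / 0.20 = 0.004532 m/day.
Travel time t = L / v = 2910 / 0.004532 = 6.422e+05 days = 1758 years.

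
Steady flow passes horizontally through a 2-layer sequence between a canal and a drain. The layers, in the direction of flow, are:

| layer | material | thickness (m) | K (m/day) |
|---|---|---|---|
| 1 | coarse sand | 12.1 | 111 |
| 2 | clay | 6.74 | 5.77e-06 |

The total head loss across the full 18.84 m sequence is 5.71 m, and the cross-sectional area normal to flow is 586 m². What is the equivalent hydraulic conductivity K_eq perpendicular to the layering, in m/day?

1.61e-05

Flow is perpendicular to layering, so the layers act in series and the equivalent K is the thickness-weighted harmonic mean.
Total thickness L = 12.1 + 6.74 = 18.84 m.
Σ(b_i/K_i) = 12.1/111 + 6.74/5.77e-06 = 1.168e+06 d.
K_eq = L / Σ(b_i/K_i) = 18.84 / 1.168e+06 = 1.613e-05 m/day.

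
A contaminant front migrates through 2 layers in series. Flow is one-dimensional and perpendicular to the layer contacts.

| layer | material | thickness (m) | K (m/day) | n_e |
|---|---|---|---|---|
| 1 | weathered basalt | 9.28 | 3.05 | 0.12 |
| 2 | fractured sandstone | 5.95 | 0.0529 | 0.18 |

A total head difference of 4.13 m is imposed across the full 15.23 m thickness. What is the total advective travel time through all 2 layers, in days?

With flow normal to the layers, continuity requires the same specific discharge q through every layer.
Σ(b_i/K_i) = 9.28/3.05 + 5.95/0.0529 = 115.5 d.
q = Δh / Σ(b_i/K_i) = 4.13 / 115.5 = 0.03575 m/day.
In each layer the seepage velocity is v_i = q/n_i, so the layer transit time is t_i = b_i·n_i / q:
  layer 1 (weathered basalt): t_1 = 9.28 × 0.12 / 0.03575 = 31.15 d
  layer 2 (fractured sandstone): t_2 = 5.95 × 0.18 / 0.03575 = 29.96 d
Total t = Σ t_i = 61.10 days.

61.1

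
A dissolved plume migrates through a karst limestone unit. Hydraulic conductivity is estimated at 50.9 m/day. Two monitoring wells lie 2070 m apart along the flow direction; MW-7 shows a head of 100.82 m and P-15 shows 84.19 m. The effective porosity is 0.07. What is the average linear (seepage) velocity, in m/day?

Hydraulic gradient i = (100.82 − 84.19) / 2070 = 16.63 / 2070 = 0.008034.
Darcy flux q = K · i = 50.90 × 0.008034 = 0.4089 m/day.
Seepage velocity v = q / n_e = 0.4089 / 0.07 = 5.842 m/day.

5.84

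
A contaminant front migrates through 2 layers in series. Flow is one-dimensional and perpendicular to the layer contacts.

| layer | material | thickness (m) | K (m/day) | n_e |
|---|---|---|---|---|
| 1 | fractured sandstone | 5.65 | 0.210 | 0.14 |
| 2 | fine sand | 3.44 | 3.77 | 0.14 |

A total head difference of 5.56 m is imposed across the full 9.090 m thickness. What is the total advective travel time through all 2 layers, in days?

6.37

With flow normal to the layers, continuity requires the same specific discharge q through every layer.
Σ(b_i/K_i) = 5.65/0.210 + 3.44/3.77 = 27.82 d.
q = Δh / Σ(b_i/K_i) = 5.56 / 27.82 = 0.1999 m/day.
In each layer the seepage velocity is v_i = q/n_i, so the layer transit time is t_i = b_i·n_i / q:
  layer 1 (fractured sandstone): t_1 = 5.65 × 0.14 / 0.1999 = 3.957 d
  layer 2 (fine sand): t_2 = 3.44 × 0.14 / 0.1999 = 2.409 d
Total t = Σ t_i = 6.367 days.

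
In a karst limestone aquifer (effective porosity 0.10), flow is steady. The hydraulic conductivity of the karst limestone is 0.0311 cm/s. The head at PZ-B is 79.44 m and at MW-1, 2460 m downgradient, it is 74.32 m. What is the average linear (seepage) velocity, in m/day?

Convert K: 0.0311 cm/s × 864 = 26.87 m/day.
Hydraulic gradient i = (79.44 − 74.32) / 2460 = 5.12 / 2460 = 0.002081.
Darcy flux q = K · i = 26.87 × 0.002081 = 0.05593 m/day.
Seepage velocity v = q / n_e = 0.05593 / 0.10 = 0.5593 m/day.

0.559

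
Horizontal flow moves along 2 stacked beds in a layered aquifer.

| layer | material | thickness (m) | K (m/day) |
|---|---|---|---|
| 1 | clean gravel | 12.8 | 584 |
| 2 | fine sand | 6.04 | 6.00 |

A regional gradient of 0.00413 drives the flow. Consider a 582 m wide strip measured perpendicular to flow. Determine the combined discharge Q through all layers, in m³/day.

Flow is parallel to layering, so each bed carries its own Darcy discharge and the transmissivities add.
Σ(K_i·b_i) = 584×12.8 + 6.00×6.04 = 7511 m²/day.
Hydraulic gradient i = 0.00413.
Q = Σ(K_i·b_i) · W · i = 7511 × 582 × 0.004130 = 18055 m³/day.

18100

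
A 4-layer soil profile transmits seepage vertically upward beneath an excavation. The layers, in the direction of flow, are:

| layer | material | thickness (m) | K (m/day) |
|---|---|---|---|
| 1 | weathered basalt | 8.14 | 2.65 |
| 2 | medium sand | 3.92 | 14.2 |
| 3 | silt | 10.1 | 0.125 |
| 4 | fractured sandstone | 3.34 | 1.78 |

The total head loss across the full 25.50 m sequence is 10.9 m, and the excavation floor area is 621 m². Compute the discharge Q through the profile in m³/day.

78.7

Flow is perpendicular to layering, so the layers act in series and the equivalent K is the thickness-weighted harmonic mean.
Total thickness L = 8.14 + 3.92 + 10.1 + 3.34 = 25.50 m.
Σ(b_i/K_i) = 8.14/2.65 + 3.92/14.2 + 10.1/0.125 + 3.34/1.78 = 86.02 d.
K_eq = L / Σ(b_i/K_i) = 25.50 / 86.02 = 0.2964 m/day.
Q = K_eq · A · (Δh/L) = 0.2964 × 621 × (10.9/25.50) = 78.69 m³/day.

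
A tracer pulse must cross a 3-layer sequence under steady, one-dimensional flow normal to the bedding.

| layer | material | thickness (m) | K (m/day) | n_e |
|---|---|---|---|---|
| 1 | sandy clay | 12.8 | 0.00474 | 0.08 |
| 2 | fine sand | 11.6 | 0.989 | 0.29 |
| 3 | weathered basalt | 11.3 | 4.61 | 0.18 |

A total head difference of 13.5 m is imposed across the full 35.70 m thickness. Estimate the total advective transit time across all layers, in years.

With flow normal to the layers, continuity requires the same specific discharge q through every layer.
Σ(b_i/K_i) = 12.8/0.00474 + 11.6/0.989 + 11.3/4.61 = 2715 d.
q = Δh / Σ(b_i/K_i) = 13.5 / 2715 = 0.004973 m/day.
In each layer the seepage velocity is v_i = q/n_i, so the layer transit time is t_i = b_i·n_i / q:
  layer 1 (sandy clay): t_1 = 12.8 × 0.08 / 0.004973 = 205.9 d
  layer 2 (fine sand): t_2 = 11.6 × 0.29 / 0.004973 = 676.4 d
  layer 3 (weathered basalt): t_3 = 11.3 × 0.18 / 0.004973 = 409.0 d
Total t = Σ t_i = 1291 days = 3.536 years.

3.54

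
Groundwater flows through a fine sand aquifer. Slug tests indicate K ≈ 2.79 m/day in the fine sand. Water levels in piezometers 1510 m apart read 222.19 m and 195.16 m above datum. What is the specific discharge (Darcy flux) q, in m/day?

Hydraulic gradient i = (222.19 − 195.16) / 1510 = 27.03 / 1510 = 0.01790.
Specific discharge q = K · i = 2.790 × 0.01790 = 0.04994 m/day.

0.0499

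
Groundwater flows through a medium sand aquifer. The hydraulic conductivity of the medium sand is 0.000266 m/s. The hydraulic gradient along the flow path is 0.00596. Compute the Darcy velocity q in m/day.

Convert K: 0.000266 m/s × 86400 = 22.98 m/day.
Hydraulic gradient i = 0.00596.
Specific discharge q = K · i = 22.98 × 0.005960 = 0.1370 m/day.

0.137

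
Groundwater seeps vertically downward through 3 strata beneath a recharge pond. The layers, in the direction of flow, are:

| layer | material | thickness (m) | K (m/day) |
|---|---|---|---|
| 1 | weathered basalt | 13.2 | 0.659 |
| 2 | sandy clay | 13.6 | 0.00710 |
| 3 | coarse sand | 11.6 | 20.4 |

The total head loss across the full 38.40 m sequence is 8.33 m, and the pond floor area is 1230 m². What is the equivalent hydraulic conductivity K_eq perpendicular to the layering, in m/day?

Flow is perpendicular to layering, so the layers act in series and the equivalent K is the thickness-weighted harmonic mean.
Total thickness L = 13.2 + 13.6 + 11.6 = 38.40 m.
Σ(b_i/K_i) = 13.2/0.659 + 13.6/0.00710 + 11.6/20.4 = 1936 d.
K_eq = L / Σ(b_i/K_i) = 38.40 / 1936 = 0.01983 m/day.

0.0198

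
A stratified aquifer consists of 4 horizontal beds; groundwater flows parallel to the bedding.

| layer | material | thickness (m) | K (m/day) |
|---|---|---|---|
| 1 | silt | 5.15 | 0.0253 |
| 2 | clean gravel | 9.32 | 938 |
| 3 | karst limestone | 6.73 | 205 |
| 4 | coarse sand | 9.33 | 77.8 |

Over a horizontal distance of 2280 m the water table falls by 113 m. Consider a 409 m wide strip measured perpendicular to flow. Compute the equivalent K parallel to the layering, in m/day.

355

Flow is parallel to layering, so each bed carries its own Darcy discharge and the transmissivities add.
Σ(K_i·b_i) = 0.0253×5.15 + 938×9.32 + 205×6.73 + 77.8×9.33 = 10848 m²/day.
Total thickness b = 30.53 m, so K_eq = Σ(K_i·b_i)/b = 355.3 m/day.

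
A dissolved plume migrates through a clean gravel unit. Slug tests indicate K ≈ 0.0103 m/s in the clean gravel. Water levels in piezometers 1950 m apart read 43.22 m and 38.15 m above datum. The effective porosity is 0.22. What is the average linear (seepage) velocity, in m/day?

10.5

Convert K: 0.0103 m/s × 86400 = 889.9 m/day.
Hydraulic gradient i = (43.22 − 38.15) / 1950 = 5.07 / 1950 = 0.002600.
Darcy flux q = K · i = 889.9 × 0.002600 = 2.314 m/day.
Seepage velocity v = q / n_e = 2.314 / 0.22 = 10.52 m/day.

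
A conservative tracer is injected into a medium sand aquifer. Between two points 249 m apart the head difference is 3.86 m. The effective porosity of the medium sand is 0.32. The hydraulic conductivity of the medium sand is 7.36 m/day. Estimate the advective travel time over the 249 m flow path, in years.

1.91

Hydraulic gradient i = Δh / L = 3.86 / 249 = 0.01550.
Darcy flux q = K · i = 7.360 × 0.01550 = 0.1141 m/day.
Seepage velocity v = q / n_e = 0.1141 / 0.32 = 0.3565 m/day.
Travel time t = L / v = 249 / 0.3565 = 698.4 days = 1.912 years.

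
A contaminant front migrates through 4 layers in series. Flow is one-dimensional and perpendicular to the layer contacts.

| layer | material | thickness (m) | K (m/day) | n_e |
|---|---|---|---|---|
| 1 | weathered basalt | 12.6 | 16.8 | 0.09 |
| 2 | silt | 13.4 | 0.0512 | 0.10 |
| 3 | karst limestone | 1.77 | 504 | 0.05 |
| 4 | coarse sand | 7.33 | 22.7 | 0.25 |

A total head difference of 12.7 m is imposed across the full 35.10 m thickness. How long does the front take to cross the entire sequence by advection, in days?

90.9

With flow normal to the layers, continuity requires the same specific discharge q through every layer.
Σ(b_i/K_i) = 12.6/16.8 + 13.4/0.0512 + 1.77/504 + 7.33/22.7 = 262.8 d.
q = Δh / Σ(b_i/K_i) = 12.7 / 262.8 = 0.04833 m/day.
In each layer the seepage velocity is v_i = q/n_i, so the layer transit time is t_i = b_i·n_i / q:
  layer 1 (weathered basalt): t_1 = 12.6 × 0.09 / 0.04833 = 23.47 d
  layer 2 (silt): t_2 = 13.4 × 0.10 / 0.04833 = 27.73 d
  layer 3 (karst limestone): t_3 = 1.77 × 0.05 / 0.04833 = 1.831 d
  layer 4 (coarse sand): t_4 = 7.33 × 0.25 / 0.04833 = 37.92 d
Total t = Σ t_i = 90.94 days.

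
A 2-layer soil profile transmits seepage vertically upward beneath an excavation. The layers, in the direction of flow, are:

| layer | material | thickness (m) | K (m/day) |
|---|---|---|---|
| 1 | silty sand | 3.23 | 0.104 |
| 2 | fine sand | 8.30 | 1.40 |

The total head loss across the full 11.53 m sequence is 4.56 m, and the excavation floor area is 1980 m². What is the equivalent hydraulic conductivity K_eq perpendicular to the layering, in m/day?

Flow is perpendicular to layering, so the layers act in series and the equivalent K is the thickness-weighted harmonic mean.
Total thickness L = 3.23 + 8.30 = 11.53 m.
Σ(b_i/K_i) = 3.23/0.104 + 8.30/1.40 = 36.99 d.
K_eq = L / Σ(b_i/K_i) = 11.53 / 36.99 = 0.3117 m/day.

0.312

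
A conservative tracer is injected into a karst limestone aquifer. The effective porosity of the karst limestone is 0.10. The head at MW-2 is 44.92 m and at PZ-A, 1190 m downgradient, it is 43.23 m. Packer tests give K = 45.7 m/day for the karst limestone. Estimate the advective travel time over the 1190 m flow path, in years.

Hydraulic gradient i = (44.92 − 43.23) / 1190 = 1.69 / 1190 = 0.001420.
Darcy flux q = K · i = 45.70 × 0.001420 = 0.06490 m/day.
Seepage velocity v = q / n_e = 0.06490 / 0.10 = 0.6490 m/day.
Travel time t = L / v = 1190 / 0.6490 = 1834 days = 5.020 years.

5.02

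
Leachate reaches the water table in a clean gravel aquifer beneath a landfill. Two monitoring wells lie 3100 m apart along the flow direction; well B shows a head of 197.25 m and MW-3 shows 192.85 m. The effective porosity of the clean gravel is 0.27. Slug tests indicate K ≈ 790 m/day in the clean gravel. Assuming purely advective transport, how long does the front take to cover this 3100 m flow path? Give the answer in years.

Hydraulic gradient i = (197.25 − 192.85) / 3100 = 4.4 / 3100 = 0.001419.
Darcy flux q = K · i = 790.0 × 0.001419 = 1.121 m/day.
Seepage velocity v = q / n_e = 1.121 / 0.27 = 4.153 m/day.
Travel time t = L / v = 3100 / 4.153 = 746.5 days = 2.044 years.

2.04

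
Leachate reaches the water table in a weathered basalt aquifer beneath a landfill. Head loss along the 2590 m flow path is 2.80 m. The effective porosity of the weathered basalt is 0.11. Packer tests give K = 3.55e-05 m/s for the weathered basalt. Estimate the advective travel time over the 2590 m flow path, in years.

235

Convert K: 3.55e-05 m/s × 86400 = 3.067 m/day.
Hydraulic gradient i = Δh / L = 2.80 / 2590 = 0.001081.
Darcy flux q = K · i = 3.067 × 0.001081 = 0.003316 m/day.
Seepage velocity v = q / n_e = 0.003316 / 0.11 = 0.03014 m/day.
Travel time t = L / v = 2590 / 0.03014 = 85920 days = 235.2 years.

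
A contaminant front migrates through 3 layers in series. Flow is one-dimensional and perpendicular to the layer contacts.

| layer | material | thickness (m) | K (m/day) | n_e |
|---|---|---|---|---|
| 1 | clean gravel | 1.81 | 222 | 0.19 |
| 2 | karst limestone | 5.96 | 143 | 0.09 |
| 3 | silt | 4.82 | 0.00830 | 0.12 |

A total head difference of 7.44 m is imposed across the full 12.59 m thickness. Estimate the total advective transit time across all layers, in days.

114

With flow normal to the layers, continuity requires the same specific discharge q through every layer.
Σ(b_i/K_i) = 1.81/222 + 5.96/143 + 4.82/0.00830 = 580.8 d.
q = Δh / Σ(b_i/K_i) = 7.44 / 580.8 = 0.01281 m/day.
In each layer the seepage velocity is v_i = q/n_i, so the layer transit time is t_i = b_i·n_i / q:
  layer 1 (clean gravel): t_1 = 1.81 × 0.19 / 0.01281 = 26.85 d
  layer 2 (karst limestone): t_2 = 5.96 × 0.09 / 0.01281 = 41.87 d
  layer 3 (silt): t_3 = 4.82 × 0.12 / 0.01281 = 45.15 d
Total t = Σ t_i = 113.9 days.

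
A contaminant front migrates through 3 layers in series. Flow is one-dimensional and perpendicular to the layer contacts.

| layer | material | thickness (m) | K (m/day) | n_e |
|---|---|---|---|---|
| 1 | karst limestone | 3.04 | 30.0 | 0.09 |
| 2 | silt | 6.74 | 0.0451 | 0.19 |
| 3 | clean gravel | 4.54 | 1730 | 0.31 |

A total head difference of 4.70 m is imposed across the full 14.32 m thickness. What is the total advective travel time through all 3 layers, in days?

With flow normal to the layers, continuity requires the same specific discharge q through every layer.
Σ(b_i/K_i) = 3.04/30.0 + 6.74/0.0451 + 4.54/1730 = 149.5 d.
q = Δh / Σ(b_i/K_i) = 4.70 / 149.5 = 0.03143 m/day.
In each layer the seepage velocity is v_i = q/n_i, so the layer transit time is t_i = b_i·n_i / q:
  layer 1 (karst limestone): t_1 = 3.04 × 0.09 / 0.03143 = 8.706 d
  layer 2 (silt): t_2 = 6.74 × 0.19 / 0.03143 = 40.75 d
  layer 3 (clean gravel): t_3 = 4.54 × 0.31 / 0.03143 = 44.78 d
Total t = Σ t_i = 94.24 days.

94.2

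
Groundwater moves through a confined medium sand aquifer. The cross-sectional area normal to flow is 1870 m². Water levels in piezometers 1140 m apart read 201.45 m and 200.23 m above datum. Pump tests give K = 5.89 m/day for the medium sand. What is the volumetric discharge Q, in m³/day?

Hydraulic gradient i = (201.45 − 200.23) / 1140 = 1.22 / 1140 = 0.001070.
Darcy's law: Q = K · A · i = 5.890 × 1870 × 0.001070 = 11.79 m³/day.

11.8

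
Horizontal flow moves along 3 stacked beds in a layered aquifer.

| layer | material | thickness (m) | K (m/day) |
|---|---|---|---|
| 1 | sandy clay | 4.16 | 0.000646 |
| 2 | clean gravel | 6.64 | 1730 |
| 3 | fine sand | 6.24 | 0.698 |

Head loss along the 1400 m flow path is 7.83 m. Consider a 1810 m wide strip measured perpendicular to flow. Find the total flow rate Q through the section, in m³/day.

116000

Flow is parallel to layering, so each bed carries its own Darcy discharge and the transmissivities add.
Σ(K_i·b_i) = 0.000646×4.16 + 1730×6.64 + 0.698×6.24 = 11492 m²/day.
Hydraulic gradient i = Δh / L = 7.83 / 1400 = 0.005593.
Q = Σ(K_i·b_i) · W · i = 11492 × 1810 × 0.005593 = 1.163e+05 m³/day.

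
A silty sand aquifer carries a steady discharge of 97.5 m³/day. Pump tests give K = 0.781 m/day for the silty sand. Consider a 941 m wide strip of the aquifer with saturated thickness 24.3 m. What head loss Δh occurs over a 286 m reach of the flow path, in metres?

Cross-sectional area A = 941 × 24.3 = 22866 m².
From Q = K·A·i, i = Q / (K·A) = 97.5 / (0.7810 × 22866) = 0.005460.
Head loss Δh = i · L = 0.005460 × 286 = 1.561 m.

1.56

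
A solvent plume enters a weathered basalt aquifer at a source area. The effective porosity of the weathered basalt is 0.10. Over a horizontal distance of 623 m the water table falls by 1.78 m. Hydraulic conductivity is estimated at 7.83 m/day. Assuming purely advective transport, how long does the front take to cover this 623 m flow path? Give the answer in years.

Hydraulic gradient i = Δh / L = 1.78 / 623 = 0.002857.
Darcy flux q = K · i = 7.830 × 0.002857 = 0.02237 m/day.
Seepage velocity v = q / n_e = 0.02237 / 0.10 = 0.2237 m/day.
Travel time t = L / v = 623 / 0.2237 = 2785 days = 7.624 years.

7.62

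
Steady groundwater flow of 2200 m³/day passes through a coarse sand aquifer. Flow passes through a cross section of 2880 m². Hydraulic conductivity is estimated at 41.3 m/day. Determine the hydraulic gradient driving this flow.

From Q = K·A·i, i = Q / (K·A) = 2200 / (41.30 × 2880) = 0.01850.

0.0185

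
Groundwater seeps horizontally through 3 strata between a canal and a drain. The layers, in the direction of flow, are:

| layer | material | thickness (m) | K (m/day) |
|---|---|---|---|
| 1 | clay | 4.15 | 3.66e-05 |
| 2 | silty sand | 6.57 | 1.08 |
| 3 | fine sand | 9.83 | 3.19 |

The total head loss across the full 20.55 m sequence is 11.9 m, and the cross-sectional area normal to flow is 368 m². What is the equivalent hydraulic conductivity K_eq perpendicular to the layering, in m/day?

0.000181

Flow is perpendicular to layering, so the layers act in series and the equivalent K is the thickness-weighted harmonic mean.
Total thickness L = 4.15 + 6.57 + 9.83 = 20.55 m.
Σ(b_i/K_i) = 4.15/3.66e-05 + 6.57/1.08 + 9.83/3.19 = 1.134e+05 d.
K_eq = L / Σ(b_i/K_i) = 20.55 / 1.134e+05 = 0.0001812 m/day.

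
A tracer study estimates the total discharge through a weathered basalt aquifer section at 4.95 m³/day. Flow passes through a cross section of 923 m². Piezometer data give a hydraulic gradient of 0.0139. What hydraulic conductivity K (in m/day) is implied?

0.386

Hydraulic gradient i = 0.0139.
From Q = K·A·i, K = Q / (A·i) = 4.95 / (923.0 × 0.01390) = 0.3858 m/day.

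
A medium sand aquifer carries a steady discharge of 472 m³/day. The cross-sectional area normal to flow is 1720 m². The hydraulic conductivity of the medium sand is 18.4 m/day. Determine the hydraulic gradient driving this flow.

0.0149

From Q = K·A·i, i = Q / (K·A) = 472 / (18.40 × 1720) = 0.01491.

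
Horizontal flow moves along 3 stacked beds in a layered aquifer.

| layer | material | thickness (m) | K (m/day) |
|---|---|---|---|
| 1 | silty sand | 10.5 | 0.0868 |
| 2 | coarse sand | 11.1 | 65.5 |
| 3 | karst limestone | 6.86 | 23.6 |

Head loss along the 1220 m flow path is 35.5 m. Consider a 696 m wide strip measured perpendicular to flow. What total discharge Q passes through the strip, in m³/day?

Flow is parallel to layering, so each bed carries its own Darcy discharge and the transmissivities add.
Σ(K_i·b_i) = 0.0868×10.5 + 65.5×11.1 + 23.6×6.86 = 889.9 m²/day.
Hydraulic gradient i = Δh / L = 35.5 / 1220 = 0.02910.
Q = Σ(K_i·b_i) · W · i = 889.9 × 696 × 0.02910 = 18022 m³/day.

18000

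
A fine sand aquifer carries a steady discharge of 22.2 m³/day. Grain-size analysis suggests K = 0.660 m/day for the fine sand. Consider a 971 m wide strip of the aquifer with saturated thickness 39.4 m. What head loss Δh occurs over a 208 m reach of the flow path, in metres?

Cross-sectional area A = 971 × 39.4 = 38257 m².
From Q = K·A·i, i = Q / (K·A) = 22.2 / (0.6600 × 38257) = 0.0008792.
Head loss Δh = i · L = 0.0008792 × 208 = 0.1829 m.

0.183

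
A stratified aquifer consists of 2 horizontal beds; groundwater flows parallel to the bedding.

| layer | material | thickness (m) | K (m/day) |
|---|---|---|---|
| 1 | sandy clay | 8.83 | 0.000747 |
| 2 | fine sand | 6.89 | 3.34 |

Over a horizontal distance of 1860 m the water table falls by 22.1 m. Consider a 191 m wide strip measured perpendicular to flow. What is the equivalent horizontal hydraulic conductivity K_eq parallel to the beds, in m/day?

1.46

Flow is parallel to layering, so each bed carries its own Darcy discharge and the transmissivities add.
Σ(K_i·b_i) = 0.000747×8.83 + 3.34×6.89 = 23.02 m²/day.
Total thickness b = 15.72 m, so K_eq = Σ(K_i·b_i)/b = 1.464 m/day.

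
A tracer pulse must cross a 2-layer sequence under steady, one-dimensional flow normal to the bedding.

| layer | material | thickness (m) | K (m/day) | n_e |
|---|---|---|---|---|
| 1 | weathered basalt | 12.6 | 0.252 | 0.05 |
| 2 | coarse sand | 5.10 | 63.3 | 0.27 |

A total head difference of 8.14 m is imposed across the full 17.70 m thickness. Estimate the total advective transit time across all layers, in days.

12.3

With flow normal to the layers, continuity requires the same specific discharge q through every layer.
Σ(b_i/K_i) = 12.6/0.252 + 5.10/63.3 = 50.08 d.
q = Δh / Σ(b_i/K_i) = 8.14 / 50.08 = 0.1625 m/day.
In each layer the seepage velocity is v_i = q/n_i, so the layer transit time is t_i = b_i·n_i / q:
  layer 1 (weathered basalt): t_1 = 12.6 × 0.05 / 0.1625 = 3.876 d
  layer 2 (coarse sand): t_2 = 5.10 × 0.27 / 0.1625 = 8.472 d
Total t = Σ t_i = 12.35 days.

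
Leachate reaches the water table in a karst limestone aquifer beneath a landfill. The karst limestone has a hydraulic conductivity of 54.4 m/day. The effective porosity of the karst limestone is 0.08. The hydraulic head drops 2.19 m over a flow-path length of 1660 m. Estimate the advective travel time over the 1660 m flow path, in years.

5.07

Hydraulic gradient i = Δh / L = 2.19 / 1660 = 0.001319.
Darcy flux q = K · i = 54.40 × 0.001319 = 0.07177 m/day.
Seepage velocity v = q / n_e = 0.07177 / 0.08 = 0.8971 m/day.
Travel time t = L / v = 1660 / 0.8971 = 1850 days = 5.066 years.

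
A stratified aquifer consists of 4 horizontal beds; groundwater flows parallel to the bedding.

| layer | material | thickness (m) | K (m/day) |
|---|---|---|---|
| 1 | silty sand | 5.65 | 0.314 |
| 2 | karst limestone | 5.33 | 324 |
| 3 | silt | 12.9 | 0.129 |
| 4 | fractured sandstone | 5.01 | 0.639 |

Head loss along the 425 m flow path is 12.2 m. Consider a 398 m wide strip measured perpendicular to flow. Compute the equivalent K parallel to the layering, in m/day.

Flow is parallel to layering, so each bed carries its own Darcy discharge and the transmissivities add.
Σ(K_i·b_i) = 0.314×5.65 + 324×5.33 + 0.129×12.9 + 0.639×5.01 = 1734 m²/day.
Total thickness b = 28.89 m, so K_eq = Σ(K_i·b_i)/b = 60.01 m/day.

60.0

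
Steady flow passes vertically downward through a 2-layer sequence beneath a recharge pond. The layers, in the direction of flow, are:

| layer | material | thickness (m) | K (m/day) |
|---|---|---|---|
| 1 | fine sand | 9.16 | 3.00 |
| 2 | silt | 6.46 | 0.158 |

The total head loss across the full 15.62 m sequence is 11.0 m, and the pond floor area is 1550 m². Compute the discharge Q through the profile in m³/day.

388

Flow is perpendicular to layering, so the layers act in series and the equivalent K is the thickness-weighted harmonic mean.
Total thickness L = 9.16 + 6.46 = 15.62 m.
Σ(b_i/K_i) = 9.16/3.00 + 6.46/0.158 = 43.94 d.
K_eq = L / Σ(b_i/K_i) = 15.62 / 43.94 = 0.3555 m/day.
Q = K_eq · A · (Δh/L) = 0.3555 × 1550 × (11.0/15.62) = 388.0 m³/day.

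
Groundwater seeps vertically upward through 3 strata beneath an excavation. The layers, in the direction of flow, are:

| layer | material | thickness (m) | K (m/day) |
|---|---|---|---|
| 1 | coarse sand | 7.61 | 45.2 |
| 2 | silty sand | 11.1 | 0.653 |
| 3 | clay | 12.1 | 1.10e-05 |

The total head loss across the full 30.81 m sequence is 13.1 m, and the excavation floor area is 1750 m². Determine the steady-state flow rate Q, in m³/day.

0.0208

Flow is perpendicular to layering, so the layers act in series and the equivalent K is the thickness-weighted harmonic mean.
Total thickness L = 7.61 + 11.1 + 12.1 = 30.81 m.
Σ(b_i/K_i) = 7.61/45.2 + 11.1/0.653 + 12.1/1.10e-05 = 1.100e+06 d.
K_eq = L / Σ(b_i/K_i) = 30.81 / 1.100e+06 = 2.801e-05 m/day.
Q = K_eq · A · (Δh/L) = 2.801e-05 × 1750 × (13.1/30.81) = 0.02084 m³/day.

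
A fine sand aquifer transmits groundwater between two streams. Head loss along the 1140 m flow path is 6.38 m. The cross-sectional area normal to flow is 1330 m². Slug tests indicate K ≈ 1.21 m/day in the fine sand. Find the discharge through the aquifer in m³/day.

9.01

Hydraulic gradient i = Δh / L = 6.38 / 1140 = 0.005596.
Darcy's law: Q = K · A · i = 1.210 × 1330 × 0.005596 = 9.006 m³/day.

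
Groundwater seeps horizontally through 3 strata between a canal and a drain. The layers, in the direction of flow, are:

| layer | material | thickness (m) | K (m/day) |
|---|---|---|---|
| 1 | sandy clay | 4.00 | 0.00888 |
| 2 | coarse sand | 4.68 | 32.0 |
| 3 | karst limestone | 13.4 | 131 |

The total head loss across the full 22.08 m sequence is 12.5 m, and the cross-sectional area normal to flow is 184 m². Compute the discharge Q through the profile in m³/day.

Flow is perpendicular to layering, so the layers act in series and the equivalent K is the thickness-weighted harmonic mean.
Total thickness L = 4.00 + 4.68 + 13.4 = 22.08 m.
Σ(b_i/K_i) = 4.00/0.00888 + 4.68/32.0 + 13.4/131 = 450.7 d.
K_eq = L / Σ(b_i/K_i) = 22.08 / 450.7 = 0.04899 m/day.
Q = K_eq · A · (Δh/L) = 0.04899 × 184 × (12.5/22.08) = 5.103 m³/day.

5.10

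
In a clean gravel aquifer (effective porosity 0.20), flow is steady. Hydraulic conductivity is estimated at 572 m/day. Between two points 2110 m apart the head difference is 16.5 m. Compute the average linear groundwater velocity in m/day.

22.4

Hydraulic gradient i = Δh / L = 16.5 / 2110 = 0.007820.
Darcy flux q = K · i = 572.0 × 0.007820 = 4.473 m/day.
Seepage velocity v = q / n_e = 4.473 / 0.20 = 22.36 m/day.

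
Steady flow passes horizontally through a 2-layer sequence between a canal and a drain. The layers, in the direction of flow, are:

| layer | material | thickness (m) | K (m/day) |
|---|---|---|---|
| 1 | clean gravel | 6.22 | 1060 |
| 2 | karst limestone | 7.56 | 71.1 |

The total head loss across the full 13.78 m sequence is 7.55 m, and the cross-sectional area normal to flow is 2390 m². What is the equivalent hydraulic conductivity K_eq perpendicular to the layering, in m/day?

Flow is perpendicular to layering, so the layers act in series and the equivalent K is the thickness-weighted harmonic mean.
Total thickness L = 6.22 + 7.56 = 13.78 m.
Σ(b_i/K_i) = 6.22/1060 + 7.56/71.1 = 0.1122 d.
K_eq = L / Σ(b_i/K_i) = 13.78 / 0.1122 = 122.8 m/day.

123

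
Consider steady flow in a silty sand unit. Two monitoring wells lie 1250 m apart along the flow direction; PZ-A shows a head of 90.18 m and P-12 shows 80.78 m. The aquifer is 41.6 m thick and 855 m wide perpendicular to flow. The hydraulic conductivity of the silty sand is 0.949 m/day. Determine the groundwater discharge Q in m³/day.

254

Cross-sectional area A = 855 × 41.6 = 35568 m².
Hydraulic gradient i = (90.18 − 80.78) / 1250 = 9.4 / 1250 = 0.007520.
Darcy's law: Q = K · A · i = 0.9490 × 35568 × 0.007520 = 253.8 m³/day.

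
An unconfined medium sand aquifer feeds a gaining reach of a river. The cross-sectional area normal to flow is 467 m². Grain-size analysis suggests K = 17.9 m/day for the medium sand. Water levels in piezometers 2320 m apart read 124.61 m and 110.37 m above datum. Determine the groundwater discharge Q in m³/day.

Hydraulic gradient i = (124.61 − 110.37) / 2320 = 14.24 / 2320 = 0.006138.
Darcy's law: Q = K · A · i = 17.90 × 467.0 × 0.006138 = 51.31 m³/day.

51.3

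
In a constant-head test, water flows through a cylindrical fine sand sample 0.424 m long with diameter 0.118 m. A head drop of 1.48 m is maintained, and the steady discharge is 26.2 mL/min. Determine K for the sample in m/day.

Cross-sectional area A = π·(d/2)² = π × (0.118/2)² = 0.01094 m².
Convert discharge: 26.2 mL/min = 4.367e-07 m³/s.
Darcy's law rearranged: K = Q·L / (A·Δh) = 4.367e-07 × 0.424 / (0.01094 × 1.48) = 1.144e-05 m/s = 0.9884 m/day.

0.988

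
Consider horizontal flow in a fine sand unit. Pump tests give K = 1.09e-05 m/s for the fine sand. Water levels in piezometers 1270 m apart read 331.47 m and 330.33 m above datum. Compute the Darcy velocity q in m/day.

Convert K: 1.09e-05 m/s × 86400 = 0.9418 m/day.
Hydraulic gradient i = (331.47 − 330.33) / 1270 = 1.14 / 1270 = 0.0008976.
Specific discharge q = K · i = 0.9418 × 0.0008976 = 0.0008454 m/day.

0.000845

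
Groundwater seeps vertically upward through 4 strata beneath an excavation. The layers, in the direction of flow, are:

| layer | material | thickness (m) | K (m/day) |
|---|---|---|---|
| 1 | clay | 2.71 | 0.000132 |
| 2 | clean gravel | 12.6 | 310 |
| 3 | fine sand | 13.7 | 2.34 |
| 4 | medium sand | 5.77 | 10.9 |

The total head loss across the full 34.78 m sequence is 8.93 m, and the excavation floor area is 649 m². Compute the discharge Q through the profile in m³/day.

0.282

Flow is perpendicular to layering, so the layers act in series and the equivalent K is the thickness-weighted harmonic mean.
Total thickness L = 2.71 + 12.6 + 13.7 + 5.77 = 34.78 m.
Σ(b_i/K_i) = 2.71/0.000132 + 12.6/310 + 13.7/2.34 + 5.77/10.9 = 20537 d.
K_eq = L / Σ(b_i/K_i) = 34.78 / 20537 = 0.001694 m/day.
Q = K_eq · A · (Δh/L) = 0.001694 × 649 × (8.93/34.78) = 0.2822 m³/day.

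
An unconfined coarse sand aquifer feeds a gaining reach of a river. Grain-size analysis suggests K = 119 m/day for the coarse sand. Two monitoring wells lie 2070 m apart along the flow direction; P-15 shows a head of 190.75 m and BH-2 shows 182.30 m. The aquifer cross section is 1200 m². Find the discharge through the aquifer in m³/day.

Hydraulic gradient i = (190.75 − 182.30) / 2070 = 8.45 / 2070 = 0.004082.
Darcy's law: Q = K · A · i = 119.0 × 1200 × 0.004082 = 582.9 m³/day.

583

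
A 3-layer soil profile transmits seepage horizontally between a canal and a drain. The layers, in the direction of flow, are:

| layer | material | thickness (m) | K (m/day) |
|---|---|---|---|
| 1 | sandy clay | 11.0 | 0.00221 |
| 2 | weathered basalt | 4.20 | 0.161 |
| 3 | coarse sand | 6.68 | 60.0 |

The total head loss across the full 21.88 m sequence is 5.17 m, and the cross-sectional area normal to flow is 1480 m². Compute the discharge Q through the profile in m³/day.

1.53

Flow is perpendicular to layering, so the layers act in series and the equivalent K is the thickness-weighted harmonic mean.
Total thickness L = 11.0 + 4.20 + 6.68 = 21.88 m.
Σ(b_i/K_i) = 11.0/0.00221 + 4.20/0.161 + 6.68/60.0 = 5004 d.
K_eq = L / Σ(b_i/K_i) = 21.88 / 5004 = 0.004373 m/day.
Q = K_eq · A · (Δh/L) = 0.004373 × 1480 × (5.17/21.88) = 1.529 m³/day.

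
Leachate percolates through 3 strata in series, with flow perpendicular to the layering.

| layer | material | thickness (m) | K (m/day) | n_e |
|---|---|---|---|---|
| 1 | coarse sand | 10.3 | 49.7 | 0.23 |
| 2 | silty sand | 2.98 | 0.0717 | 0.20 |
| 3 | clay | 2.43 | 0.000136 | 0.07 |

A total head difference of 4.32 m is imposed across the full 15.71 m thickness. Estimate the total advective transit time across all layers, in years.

35.6

With flow normal to the layers, continuity requires the same specific discharge q through every layer.
Σ(b_i/K_i) = 10.3/49.7 + 2.98/0.0717 + 2.43/0.000136 = 17909 d.
q = Δh / Σ(b_i/K_i) = 4.32 / 17909 = 0.0002412 m/day.
In each layer the seepage velocity is v_i = q/n_i, so the layer transit time is t_i = b_i·n_i / q:
  layer 1 (coarse sand): t_1 = 10.3 × 0.23 / 0.0002412 = 9821 d
  layer 2 (silty sand): t_2 = 2.98 × 0.20 / 0.0002412 = 2471 d
  layer 3 (clay): t_3 = 2.43 × 0.07 / 0.0002412 = 705.2 d
Total t = Σ t_i = 12997 days = 35.58 years.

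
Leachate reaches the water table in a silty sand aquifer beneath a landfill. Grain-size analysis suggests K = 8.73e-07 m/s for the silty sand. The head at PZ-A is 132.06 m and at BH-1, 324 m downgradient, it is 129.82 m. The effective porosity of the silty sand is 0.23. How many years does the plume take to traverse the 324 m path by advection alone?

Convert K: 8.73e-07 m/s × 86400 = 0.07543 m/day.
Hydraulic gradient i = (132.06 − 129.82) / 324 = 2.24 / 324 = 0.006914.
Darcy flux q = K · i = 0.07543 × 0.006914 = 0.0005215 m/day.
Seepage velocity v = q / n_e = 0.0005215 / 0.23 = 0.002267 m/day.
Travel time t = L / v = 324 / 0.002267 = 1.429e+05 days = 391.2 years.

391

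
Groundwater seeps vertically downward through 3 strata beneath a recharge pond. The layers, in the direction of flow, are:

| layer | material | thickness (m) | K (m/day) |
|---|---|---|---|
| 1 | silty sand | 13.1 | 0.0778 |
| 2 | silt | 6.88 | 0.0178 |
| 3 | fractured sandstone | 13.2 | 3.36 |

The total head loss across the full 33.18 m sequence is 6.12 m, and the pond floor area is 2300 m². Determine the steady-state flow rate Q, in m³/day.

25.2

Flow is perpendicular to layering, so the layers act in series and the equivalent K is the thickness-weighted harmonic mean.
Total thickness L = 13.1 + 6.88 + 13.2 = 33.18 m.
Σ(b_i/K_i) = 13.1/0.0778 + 6.88/0.0178 + 13.2/3.36 = 558.8 d.
K_eq = L / Σ(b_i/K_i) = 33.18 / 558.8 = 0.05937 m/day.
Q = K_eq · A · (Δh/L) = 0.05937 × 2300 × (6.12/33.18) = 25.19 m³/day.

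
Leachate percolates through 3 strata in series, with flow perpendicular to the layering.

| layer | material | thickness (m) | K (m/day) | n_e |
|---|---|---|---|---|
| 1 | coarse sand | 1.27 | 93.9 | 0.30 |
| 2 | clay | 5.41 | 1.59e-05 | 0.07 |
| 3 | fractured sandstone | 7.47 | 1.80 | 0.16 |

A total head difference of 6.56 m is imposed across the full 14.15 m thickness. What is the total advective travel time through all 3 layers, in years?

278

With flow normal to the layers, continuity requires the same specific discharge q through every layer.
Σ(b_i/K_i) = 1.27/93.9 + 5.41/1.59e-05 + 7.47/1.80 = 3.403e+05 d.
q = Δh / Σ(b_i/K_i) = 6.56 / 3.403e+05 = 1.928e-05 m/day.
In each layer the seepage velocity is v_i = q/n_i, so the layer transit time is t_i = b_i·n_i / q:
  layer 1 (coarse sand): t_1 = 1.27 × 0.30 / 1.928e-05 = 19762 d
  layer 2 (clay): t_2 = 5.41 × 0.07 / 1.928e-05 = 19643 d
  layer 3 (fractured sandstone): t_3 = 7.47 × 0.16 / 1.928e-05 = 61993 d
Total t = Σ t_i = 1.014e+05 days = 277.6 years.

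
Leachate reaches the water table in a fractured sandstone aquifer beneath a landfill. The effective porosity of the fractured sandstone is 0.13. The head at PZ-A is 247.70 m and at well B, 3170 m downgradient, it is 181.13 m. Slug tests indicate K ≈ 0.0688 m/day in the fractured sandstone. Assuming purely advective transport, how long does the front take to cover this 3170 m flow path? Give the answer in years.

Hydraulic gradient i = (247.70 − 181.13) / 3170 = 66.57 / 3170 = 0.02100.
Darcy flux q = K · i = 0.06880 × 0.02100 = 0.001445 m/day.
Seepage velocity v = q / n_e = 0.001445 / 0.13 = 0.01111 m/day.
Travel time t = L / v = 3170 / 0.01111 = 2.852e+05 days = 780.9 years.

781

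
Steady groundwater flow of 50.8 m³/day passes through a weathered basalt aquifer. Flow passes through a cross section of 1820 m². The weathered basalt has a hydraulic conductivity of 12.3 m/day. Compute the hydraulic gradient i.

0.00227

From Q = K·A·i, i = Q / (K·A) = 50.8 / (12.30 × 1820) = 0.002269.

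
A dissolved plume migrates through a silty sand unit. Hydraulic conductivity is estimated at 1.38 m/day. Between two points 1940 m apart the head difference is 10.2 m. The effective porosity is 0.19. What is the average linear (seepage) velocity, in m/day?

Hydraulic gradient i = Δh / L = 10.2 / 1940 = 0.005258.
Darcy flux q = K · i = 1.380 × 0.005258 = 0.007256 m/day.
Seepage velocity v = q / n_e = 0.007256 / 0.19 = 0.03819 m/day.

0.0382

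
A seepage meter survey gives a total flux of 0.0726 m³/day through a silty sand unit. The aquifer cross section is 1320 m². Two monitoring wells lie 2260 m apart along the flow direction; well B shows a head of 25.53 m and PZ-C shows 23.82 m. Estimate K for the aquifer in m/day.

0.0727

Hydraulic gradient i = (25.53 − 23.82) / 2260 = 1.71 / 2260 = 0.0007566.
From Q = K·A·i, K = Q / (A·i) = 0.0726 / (1320 × 0.0007566) = 0.07269 m/day.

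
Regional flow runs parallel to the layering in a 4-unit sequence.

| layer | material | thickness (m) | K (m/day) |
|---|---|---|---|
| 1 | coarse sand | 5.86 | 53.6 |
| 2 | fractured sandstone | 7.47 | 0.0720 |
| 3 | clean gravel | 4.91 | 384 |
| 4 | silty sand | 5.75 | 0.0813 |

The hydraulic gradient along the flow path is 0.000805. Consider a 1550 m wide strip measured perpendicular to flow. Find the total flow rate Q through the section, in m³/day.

Flow is parallel to layering, so each bed carries its own Darcy discharge and the transmissivities add.
Σ(K_i·b_i) = 53.6×5.86 + 0.0720×7.47 + 384×4.91 + 0.0813×5.75 = 2201 m²/day.
Hydraulic gradient i = 0.000805.
Q = Σ(K_i·b_i) · W · i = 2201 × 1550 × 0.0008050 = 2746 m³/day.

2750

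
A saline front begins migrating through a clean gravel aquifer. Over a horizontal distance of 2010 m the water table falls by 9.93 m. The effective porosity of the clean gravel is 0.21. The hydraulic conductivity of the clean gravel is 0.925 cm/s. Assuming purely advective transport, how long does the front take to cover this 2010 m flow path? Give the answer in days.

107

Convert K: 0.925 cm/s × 864 = 799.2 m/day.
Hydraulic gradient i = Δh / L = 9.93 / 2010 = 0.004940.
Darcy flux q = K · i = 799.2 × 0.004940 = 3.948 m/day.
Seepage velocity v = q / n_e = 3.948 / 0.21 = 18.80 m/day.
Travel time t = L / v = 2010 / 18.80 = 106.9 days.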